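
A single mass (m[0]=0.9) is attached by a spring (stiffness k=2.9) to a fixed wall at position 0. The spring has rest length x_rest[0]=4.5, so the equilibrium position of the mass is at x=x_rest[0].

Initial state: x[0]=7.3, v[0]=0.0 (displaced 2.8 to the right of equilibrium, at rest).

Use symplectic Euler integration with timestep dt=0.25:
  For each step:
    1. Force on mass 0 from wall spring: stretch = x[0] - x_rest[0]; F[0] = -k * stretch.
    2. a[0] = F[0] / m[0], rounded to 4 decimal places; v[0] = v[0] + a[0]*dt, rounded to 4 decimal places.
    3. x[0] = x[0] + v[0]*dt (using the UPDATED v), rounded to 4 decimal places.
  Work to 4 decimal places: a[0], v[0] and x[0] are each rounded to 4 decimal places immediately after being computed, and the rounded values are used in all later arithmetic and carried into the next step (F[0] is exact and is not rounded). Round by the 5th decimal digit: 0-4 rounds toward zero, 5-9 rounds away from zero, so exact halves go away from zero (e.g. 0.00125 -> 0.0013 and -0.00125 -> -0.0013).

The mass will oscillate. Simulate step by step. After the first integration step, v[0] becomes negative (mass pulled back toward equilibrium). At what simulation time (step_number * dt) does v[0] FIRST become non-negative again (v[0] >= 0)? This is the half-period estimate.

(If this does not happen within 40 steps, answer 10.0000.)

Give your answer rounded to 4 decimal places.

Answer: 1.7500

Derivation:
Step 0: x=[7.3000] v=[0.0000]
Step 1: x=[6.7361] v=[-2.2556]
Step 2: x=[5.7219] v=[-4.0569]
Step 3: x=[4.4616] v=[-5.0412]
Step 4: x=[3.2090] v=[-5.0103]
Step 5: x=[2.2164] v=[-3.9703]
Step 6: x=[1.6837] v=[-2.1307]
Step 7: x=[1.7182] v=[0.1380]
First v>=0 after going negative at step 7, time=1.7500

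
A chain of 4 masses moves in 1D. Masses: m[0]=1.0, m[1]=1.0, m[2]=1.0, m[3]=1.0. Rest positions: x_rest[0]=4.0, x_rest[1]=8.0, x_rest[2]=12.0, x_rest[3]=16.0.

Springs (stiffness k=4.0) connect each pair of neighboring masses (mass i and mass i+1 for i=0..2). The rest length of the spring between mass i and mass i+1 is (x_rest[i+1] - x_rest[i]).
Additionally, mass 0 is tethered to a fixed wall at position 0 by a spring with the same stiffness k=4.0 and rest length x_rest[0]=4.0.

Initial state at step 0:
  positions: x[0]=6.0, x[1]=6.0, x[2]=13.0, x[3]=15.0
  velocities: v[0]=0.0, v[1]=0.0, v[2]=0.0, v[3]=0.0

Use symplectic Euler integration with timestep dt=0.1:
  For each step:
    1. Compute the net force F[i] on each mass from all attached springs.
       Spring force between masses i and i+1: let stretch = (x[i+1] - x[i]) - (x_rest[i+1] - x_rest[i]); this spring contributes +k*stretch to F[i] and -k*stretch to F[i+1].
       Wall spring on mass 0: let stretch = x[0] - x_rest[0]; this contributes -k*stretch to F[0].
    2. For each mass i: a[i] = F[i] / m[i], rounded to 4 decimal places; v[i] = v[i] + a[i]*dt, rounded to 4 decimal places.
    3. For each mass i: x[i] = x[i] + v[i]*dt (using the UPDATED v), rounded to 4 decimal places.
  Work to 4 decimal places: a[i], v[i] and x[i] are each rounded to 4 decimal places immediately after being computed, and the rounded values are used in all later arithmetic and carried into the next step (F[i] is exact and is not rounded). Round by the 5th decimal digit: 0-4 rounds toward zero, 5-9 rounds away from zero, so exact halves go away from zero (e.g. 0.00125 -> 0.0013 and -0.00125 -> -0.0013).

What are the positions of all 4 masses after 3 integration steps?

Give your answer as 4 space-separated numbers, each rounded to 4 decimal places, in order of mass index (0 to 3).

Step 0: x=[6.0000 6.0000 13.0000 15.0000] v=[0.0000 0.0000 0.0000 0.0000]
Step 1: x=[5.7600 6.2800 12.8000 15.0800] v=[-2.4000 2.8000 -2.0000 0.8000]
Step 2: x=[5.3104 6.8000 12.4304 15.2288] v=[-4.4960 5.2000 -3.6960 1.4880]
Step 3: x=[4.7080 7.4856 11.9475 15.4257] v=[-6.0243 6.8563 -4.8288 1.9686]

Answer: 4.7080 7.4856 11.9475 15.4257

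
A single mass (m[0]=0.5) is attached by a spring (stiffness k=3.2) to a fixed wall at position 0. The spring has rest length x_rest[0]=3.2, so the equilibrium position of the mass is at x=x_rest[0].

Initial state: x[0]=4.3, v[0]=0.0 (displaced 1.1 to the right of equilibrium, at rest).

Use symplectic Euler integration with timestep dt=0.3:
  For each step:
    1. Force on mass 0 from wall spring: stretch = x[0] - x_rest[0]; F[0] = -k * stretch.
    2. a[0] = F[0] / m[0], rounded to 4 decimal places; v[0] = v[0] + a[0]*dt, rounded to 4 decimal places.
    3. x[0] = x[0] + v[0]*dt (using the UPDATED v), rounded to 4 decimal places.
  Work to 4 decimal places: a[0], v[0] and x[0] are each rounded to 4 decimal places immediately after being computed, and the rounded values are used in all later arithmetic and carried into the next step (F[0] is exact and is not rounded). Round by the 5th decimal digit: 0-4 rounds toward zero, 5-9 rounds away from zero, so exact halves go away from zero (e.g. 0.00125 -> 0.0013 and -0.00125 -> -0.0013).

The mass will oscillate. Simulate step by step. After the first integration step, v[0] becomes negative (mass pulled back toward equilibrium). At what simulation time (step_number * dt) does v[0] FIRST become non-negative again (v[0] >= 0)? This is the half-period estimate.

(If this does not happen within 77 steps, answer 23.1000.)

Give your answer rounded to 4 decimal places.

Step 0: x=[4.3000] v=[0.0000]
Step 1: x=[3.6664] v=[-2.1120]
Step 2: x=[2.7642] v=[-3.0075]
Step 3: x=[2.1130] v=[-2.1708]
Step 4: x=[2.0879] v=[-0.0838]
Step 5: x=[2.7033] v=[2.0514]
First v>=0 after going negative at step 5, time=1.5000

Answer: 1.5000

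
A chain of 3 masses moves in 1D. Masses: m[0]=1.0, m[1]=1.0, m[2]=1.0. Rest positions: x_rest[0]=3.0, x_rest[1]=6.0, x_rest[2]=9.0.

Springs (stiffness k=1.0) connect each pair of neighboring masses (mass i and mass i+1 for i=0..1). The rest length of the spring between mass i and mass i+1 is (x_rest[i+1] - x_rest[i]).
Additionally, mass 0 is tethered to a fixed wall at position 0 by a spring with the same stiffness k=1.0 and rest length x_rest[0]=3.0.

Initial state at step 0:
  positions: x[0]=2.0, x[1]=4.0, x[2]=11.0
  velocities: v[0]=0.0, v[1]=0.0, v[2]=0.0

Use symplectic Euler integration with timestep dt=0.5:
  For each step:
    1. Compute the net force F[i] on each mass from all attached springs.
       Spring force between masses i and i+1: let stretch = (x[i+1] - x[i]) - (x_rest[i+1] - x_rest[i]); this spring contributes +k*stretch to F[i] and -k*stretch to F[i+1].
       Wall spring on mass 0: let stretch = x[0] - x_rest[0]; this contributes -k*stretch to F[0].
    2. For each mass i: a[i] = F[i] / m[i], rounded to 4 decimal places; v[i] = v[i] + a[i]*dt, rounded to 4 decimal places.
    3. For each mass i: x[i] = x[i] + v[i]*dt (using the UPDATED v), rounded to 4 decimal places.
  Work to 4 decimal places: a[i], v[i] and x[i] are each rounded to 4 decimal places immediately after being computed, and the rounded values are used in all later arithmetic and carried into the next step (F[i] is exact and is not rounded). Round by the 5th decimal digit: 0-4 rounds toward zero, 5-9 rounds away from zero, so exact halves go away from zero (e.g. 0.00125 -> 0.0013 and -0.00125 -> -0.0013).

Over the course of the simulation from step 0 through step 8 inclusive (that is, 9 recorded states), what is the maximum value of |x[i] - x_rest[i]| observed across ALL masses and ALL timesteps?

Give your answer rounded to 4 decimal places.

Step 0: x=[2.0000 4.0000 11.0000] v=[0.0000 0.0000 0.0000]
Step 1: x=[2.0000 5.2500 10.0000] v=[0.0000 2.5000 -2.0000]
Step 2: x=[2.3125 6.8750 8.5625] v=[0.6250 3.2500 -2.8750]
Step 3: x=[3.1875 7.7813 7.4531] v=[1.7500 1.8125 -2.2188]
Step 4: x=[4.4141 7.4571 7.1758] v=[2.4532 -0.6485 -0.5547]
Step 5: x=[5.2980 6.3018 7.7188] v=[1.7677 -2.3107 1.0860]
Step 6: x=[5.1083 5.2498 8.6576] v=[-0.3794 -2.1041 1.8775]
Step 7: x=[3.6769 5.0143 9.4944] v=[-2.8628 -0.4710 1.6736]
Step 8: x=[1.6606 5.5645 9.9612] v=[-4.0326 1.1004 0.9336]
Max displacement = 2.2980

Answer: 2.2980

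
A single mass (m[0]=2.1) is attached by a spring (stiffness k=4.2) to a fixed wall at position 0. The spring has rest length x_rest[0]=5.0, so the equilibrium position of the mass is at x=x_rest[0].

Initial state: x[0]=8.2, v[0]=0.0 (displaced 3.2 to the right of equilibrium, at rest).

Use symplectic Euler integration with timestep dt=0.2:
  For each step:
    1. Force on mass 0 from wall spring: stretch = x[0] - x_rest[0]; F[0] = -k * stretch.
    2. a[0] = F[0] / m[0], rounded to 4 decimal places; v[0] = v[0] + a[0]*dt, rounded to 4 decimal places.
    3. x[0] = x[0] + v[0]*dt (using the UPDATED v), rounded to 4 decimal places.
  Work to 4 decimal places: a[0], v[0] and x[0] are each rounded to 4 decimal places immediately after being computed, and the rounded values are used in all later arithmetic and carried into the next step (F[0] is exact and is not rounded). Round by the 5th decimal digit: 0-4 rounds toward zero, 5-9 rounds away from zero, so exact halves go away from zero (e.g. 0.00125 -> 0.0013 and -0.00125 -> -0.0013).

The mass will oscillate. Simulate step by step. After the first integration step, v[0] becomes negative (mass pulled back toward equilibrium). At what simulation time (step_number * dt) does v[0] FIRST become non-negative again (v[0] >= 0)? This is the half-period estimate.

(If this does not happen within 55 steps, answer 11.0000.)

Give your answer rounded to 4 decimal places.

Answer: 2.4000

Derivation:
Step 0: x=[8.2000] v=[0.0000]
Step 1: x=[7.9440] v=[-1.2800]
Step 2: x=[7.4525] v=[-2.4576]
Step 3: x=[6.7648] v=[-3.4386]
Step 4: x=[5.9359] v=[-4.1445]
Step 5: x=[5.0321] v=[-4.5189]
Step 6: x=[4.1258] v=[-4.5317]
Step 7: x=[3.2894] v=[-4.1820]
Step 8: x=[2.5898] v=[-3.4978]
Step 9: x=[2.0831] v=[-2.5337]
Step 10: x=[1.8097] v=[-1.3669]
Step 11: x=[1.7915] v=[-0.0908]
Step 12: x=[2.0300] v=[1.1926]
First v>=0 after going negative at step 12, time=2.4000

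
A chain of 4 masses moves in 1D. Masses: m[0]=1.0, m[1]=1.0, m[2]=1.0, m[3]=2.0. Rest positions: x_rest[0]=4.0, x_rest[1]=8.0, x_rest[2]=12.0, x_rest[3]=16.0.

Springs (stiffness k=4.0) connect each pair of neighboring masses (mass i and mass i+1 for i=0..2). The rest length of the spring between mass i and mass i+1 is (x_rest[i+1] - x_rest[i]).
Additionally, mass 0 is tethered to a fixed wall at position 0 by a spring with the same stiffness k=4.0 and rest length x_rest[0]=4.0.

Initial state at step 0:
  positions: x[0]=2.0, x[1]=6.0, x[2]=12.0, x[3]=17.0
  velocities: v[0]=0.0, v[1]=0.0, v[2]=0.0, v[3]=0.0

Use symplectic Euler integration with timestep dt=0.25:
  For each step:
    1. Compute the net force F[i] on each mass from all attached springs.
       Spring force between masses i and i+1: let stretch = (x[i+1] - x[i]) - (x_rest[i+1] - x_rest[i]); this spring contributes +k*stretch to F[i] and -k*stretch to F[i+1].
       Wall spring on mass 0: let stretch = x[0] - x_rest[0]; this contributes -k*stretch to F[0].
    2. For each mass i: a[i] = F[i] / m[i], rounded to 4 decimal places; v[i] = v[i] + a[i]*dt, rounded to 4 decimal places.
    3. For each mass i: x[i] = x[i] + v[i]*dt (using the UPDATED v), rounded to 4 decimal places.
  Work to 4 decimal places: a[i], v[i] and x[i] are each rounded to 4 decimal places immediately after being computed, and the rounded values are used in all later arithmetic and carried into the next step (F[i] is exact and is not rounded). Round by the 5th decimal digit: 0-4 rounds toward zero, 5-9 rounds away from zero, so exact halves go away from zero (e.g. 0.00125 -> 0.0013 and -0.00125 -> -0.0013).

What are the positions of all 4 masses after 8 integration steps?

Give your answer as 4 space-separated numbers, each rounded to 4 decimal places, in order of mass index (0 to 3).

Step 0: x=[2.0000 6.0000 12.0000 17.0000] v=[0.0000 0.0000 0.0000 0.0000]
Step 1: x=[2.5000 6.5000 11.7500 16.8750] v=[2.0000 2.0000 -1.0000 -0.5000]
Step 2: x=[3.3750 7.3125 11.4688 16.6094] v=[3.5000 3.2500 -1.1250 -1.0625]
Step 3: x=[4.3906 8.1797 11.4336 16.2012] v=[4.0625 3.4688 -0.1407 -1.6328]
Step 4: x=[5.2559 8.9131 11.7769 15.6971] v=[3.4610 2.9336 1.3730 -2.0166]
Step 5: x=[5.7215 9.4482 12.3843 15.2029] v=[1.8623 2.1402 2.4294 -1.9767]
Step 6: x=[5.6884 9.7856 12.9623 14.8564] v=[-0.1325 1.3496 2.3119 -1.3860]
Step 7: x=[5.2575 9.8929 13.2196 14.7731] v=[-1.7237 0.4291 1.0293 -0.3331]
Step 8: x=[4.6711 9.6730 13.0336 14.9957] v=[-2.3458 -0.8796 -0.7439 0.8902]

Answer: 4.6711 9.6730 13.0336 14.9957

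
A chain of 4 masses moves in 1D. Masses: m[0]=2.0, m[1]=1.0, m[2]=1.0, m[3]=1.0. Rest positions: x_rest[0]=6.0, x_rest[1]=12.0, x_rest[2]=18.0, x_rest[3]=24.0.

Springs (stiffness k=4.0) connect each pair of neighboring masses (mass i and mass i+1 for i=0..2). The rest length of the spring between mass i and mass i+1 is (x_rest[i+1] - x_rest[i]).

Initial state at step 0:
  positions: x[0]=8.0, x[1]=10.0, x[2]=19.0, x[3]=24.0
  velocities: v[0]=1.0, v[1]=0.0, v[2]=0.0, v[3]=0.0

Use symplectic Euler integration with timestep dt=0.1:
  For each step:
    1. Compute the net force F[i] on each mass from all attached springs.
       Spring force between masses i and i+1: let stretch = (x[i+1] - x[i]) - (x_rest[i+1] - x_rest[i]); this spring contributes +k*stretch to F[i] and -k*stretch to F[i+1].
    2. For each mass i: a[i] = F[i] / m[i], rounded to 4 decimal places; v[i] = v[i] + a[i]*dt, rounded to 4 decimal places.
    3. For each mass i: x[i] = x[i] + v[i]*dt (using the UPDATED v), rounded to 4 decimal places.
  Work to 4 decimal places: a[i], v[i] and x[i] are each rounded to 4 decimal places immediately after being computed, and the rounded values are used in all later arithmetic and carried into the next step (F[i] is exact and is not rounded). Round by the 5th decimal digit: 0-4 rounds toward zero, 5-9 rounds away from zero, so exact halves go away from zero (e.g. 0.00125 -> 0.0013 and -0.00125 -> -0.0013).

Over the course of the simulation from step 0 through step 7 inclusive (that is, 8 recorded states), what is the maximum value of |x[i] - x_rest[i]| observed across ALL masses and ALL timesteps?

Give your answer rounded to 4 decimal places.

Step 0: x=[8.0000 10.0000 19.0000 24.0000] v=[1.0000 0.0000 0.0000 0.0000]
Step 1: x=[8.0200 10.2800 18.8400 24.0400] v=[0.2000 2.8000 -1.6000 0.4000]
Step 2: x=[7.9652 10.8120 18.5456 24.1120] v=[-0.5480 5.3200 -2.9440 0.7200]
Step 3: x=[7.8473 11.5395 18.1645 24.2013] v=[-1.1786 7.2747 -3.8109 0.8934]
Step 4: x=[7.6833 12.3843 17.7599 24.2892] v=[-1.6402 8.4478 -4.0462 0.8787]
Step 5: x=[7.4933 13.2561 17.4014 24.3559] v=[-1.9000 8.7176 -3.5847 0.6670]
Step 6: x=[7.2986 14.0632 17.1553 24.3844] v=[-1.9474 8.0706 -2.4610 0.2852]
Step 7: x=[7.1192 14.7234 17.0747 24.3638] v=[-1.7945 6.6016 -0.8062 -0.2064]
Max displacement = 2.7234

Answer: 2.7234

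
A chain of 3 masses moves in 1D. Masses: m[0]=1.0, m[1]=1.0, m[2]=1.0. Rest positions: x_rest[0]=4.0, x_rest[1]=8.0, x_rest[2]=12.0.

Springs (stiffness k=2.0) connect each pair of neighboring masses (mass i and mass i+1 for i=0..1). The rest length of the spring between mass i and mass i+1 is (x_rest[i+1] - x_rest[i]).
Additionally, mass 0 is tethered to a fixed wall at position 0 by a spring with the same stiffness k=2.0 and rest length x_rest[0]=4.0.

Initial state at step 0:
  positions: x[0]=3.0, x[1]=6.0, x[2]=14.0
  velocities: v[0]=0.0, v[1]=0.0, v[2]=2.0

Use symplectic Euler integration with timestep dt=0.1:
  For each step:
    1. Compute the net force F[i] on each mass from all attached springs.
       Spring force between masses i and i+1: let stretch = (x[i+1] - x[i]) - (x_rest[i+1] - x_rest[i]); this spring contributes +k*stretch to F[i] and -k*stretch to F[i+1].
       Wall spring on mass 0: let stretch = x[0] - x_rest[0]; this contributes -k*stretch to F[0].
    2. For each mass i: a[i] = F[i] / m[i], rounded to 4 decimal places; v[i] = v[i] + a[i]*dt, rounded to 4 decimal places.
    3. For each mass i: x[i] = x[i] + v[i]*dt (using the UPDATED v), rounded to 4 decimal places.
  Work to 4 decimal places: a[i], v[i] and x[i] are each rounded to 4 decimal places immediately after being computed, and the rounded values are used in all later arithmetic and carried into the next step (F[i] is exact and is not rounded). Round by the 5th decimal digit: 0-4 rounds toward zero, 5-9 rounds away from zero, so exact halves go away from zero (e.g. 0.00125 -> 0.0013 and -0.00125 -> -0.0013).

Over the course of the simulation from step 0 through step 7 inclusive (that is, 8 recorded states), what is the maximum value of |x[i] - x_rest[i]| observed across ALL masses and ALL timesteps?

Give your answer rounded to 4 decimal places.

Answer: 2.1596

Derivation:
Step 0: x=[3.0000 6.0000 14.0000] v=[0.0000 0.0000 2.0000]
Step 1: x=[3.0000 6.1000 14.1200] v=[0.0000 1.0000 1.2000]
Step 2: x=[3.0020 6.2984 14.1596] v=[0.0200 1.9840 0.3960]
Step 3: x=[3.0099 6.5881 14.1220] v=[0.0789 2.8970 -0.3762]
Step 4: x=[3.0292 6.9569 14.0137] v=[0.1926 3.6881 -1.0830]
Step 5: x=[3.0664 7.3883 13.8443] v=[0.3723 4.3139 -1.6944]
Step 6: x=[3.1287 7.8624 13.6257] v=[0.6234 4.7407 -2.1856]
Step 7: x=[3.2231 8.3571 13.3719] v=[0.9444 4.9466 -2.5383]
Max displacement = 2.1596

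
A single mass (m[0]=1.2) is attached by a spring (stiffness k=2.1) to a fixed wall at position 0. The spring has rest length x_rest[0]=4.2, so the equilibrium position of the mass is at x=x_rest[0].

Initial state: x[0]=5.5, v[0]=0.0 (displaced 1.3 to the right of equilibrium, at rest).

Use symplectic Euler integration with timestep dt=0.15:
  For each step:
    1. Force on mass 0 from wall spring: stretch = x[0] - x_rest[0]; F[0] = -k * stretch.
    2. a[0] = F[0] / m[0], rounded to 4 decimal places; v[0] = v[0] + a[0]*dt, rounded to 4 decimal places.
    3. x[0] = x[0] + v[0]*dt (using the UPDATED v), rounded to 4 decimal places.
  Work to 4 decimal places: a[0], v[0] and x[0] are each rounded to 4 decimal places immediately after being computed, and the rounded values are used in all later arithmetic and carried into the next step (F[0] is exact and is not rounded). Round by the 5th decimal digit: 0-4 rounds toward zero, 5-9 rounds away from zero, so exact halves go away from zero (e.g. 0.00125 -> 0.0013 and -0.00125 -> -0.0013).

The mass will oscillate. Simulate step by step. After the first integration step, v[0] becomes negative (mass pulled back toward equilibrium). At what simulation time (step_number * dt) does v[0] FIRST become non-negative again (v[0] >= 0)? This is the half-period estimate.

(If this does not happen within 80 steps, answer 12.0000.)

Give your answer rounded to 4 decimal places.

Step 0: x=[5.5000] v=[0.0000]
Step 1: x=[5.4488] v=[-0.3413]
Step 2: x=[5.3484] v=[-0.6691]
Step 3: x=[5.2028] v=[-0.9706]
Step 4: x=[5.0177] v=[-1.2338]
Step 5: x=[4.8004] v=[-1.4485]
Step 6: x=[4.5595] v=[-1.6061]
Step 7: x=[4.3044] v=[-1.7005]
Step 8: x=[4.0452] v=[-1.7279]
Step 9: x=[3.7921] v=[-1.6873]
Step 10: x=[3.5551] v=[-1.5802]
Step 11: x=[3.3435] v=[-1.4109]
Step 12: x=[3.1656] v=[-1.1861]
Step 13: x=[3.0284] v=[-0.9146]
Step 14: x=[2.9373] v=[-0.6071]
Step 15: x=[2.8960] v=[-0.2756]
Step 16: x=[2.9060] v=[0.0667]
First v>=0 after going negative at step 16, time=2.4000

Answer: 2.4000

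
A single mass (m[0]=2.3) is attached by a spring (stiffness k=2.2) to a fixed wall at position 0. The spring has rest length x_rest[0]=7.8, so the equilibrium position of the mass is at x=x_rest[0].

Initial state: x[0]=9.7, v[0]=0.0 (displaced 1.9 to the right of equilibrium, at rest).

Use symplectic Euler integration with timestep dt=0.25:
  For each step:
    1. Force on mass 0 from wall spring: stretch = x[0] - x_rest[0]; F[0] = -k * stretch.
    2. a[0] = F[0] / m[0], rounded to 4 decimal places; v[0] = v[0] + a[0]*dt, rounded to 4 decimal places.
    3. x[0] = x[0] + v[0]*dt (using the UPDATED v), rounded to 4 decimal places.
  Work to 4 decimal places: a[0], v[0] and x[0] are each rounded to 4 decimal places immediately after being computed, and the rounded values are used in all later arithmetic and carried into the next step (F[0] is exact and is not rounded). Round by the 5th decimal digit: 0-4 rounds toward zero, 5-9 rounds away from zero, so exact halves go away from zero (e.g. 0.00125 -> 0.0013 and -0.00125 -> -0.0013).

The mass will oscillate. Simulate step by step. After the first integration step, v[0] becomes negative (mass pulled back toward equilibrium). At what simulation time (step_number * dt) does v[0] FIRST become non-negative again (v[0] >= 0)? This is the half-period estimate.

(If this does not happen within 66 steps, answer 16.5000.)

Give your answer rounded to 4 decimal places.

Step 0: x=[9.7000] v=[0.0000]
Step 1: x=[9.5864] v=[-0.4544]
Step 2: x=[9.3660] v=[-0.8816]
Step 3: x=[9.0520] v=[-1.2561]
Step 4: x=[8.6631] v=[-1.5555]
Step 5: x=[8.2226] v=[-1.7619]
Step 6: x=[7.7569] v=[-1.8630]
Step 7: x=[7.2937] v=[-1.8527]
Step 8: x=[6.8608] v=[-1.7316]
Step 9: x=[6.4841] v=[-1.5070]
Step 10: x=[6.1860] v=[-1.1923]
Step 11: x=[5.9844] v=[-0.8064]
Step 12: x=[5.8914] v=[-0.3722]
Step 13: x=[5.9125] v=[0.0842]
First v>=0 after going negative at step 13, time=3.2500

Answer: 3.2500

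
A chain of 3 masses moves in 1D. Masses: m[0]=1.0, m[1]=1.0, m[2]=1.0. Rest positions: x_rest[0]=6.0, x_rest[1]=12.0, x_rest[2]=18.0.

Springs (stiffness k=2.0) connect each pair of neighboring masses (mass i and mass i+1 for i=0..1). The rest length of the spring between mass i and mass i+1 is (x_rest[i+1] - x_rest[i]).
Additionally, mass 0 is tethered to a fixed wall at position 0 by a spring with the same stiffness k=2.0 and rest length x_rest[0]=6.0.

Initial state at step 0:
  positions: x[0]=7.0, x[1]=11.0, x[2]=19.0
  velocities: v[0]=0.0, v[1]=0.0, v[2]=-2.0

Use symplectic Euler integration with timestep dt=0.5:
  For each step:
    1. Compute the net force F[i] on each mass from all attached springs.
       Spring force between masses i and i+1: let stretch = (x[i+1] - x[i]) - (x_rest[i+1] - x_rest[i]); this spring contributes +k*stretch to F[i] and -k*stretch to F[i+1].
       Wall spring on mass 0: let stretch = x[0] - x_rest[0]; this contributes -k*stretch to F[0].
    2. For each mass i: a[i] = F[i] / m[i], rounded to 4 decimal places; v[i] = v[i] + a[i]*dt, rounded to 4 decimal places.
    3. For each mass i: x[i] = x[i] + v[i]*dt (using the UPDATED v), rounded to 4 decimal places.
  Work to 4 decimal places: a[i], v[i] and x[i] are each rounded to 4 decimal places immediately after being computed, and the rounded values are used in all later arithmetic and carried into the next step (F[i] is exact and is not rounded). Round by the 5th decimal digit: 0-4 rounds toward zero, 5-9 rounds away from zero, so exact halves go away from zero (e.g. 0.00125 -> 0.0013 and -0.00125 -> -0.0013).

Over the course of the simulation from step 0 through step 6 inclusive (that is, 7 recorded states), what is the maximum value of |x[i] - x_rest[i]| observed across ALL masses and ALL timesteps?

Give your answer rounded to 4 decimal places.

Step 0: x=[7.0000 11.0000 19.0000] v=[0.0000 0.0000 -2.0000]
Step 1: x=[5.5000 13.0000 17.0000] v=[-3.0000 4.0000 -4.0000]
Step 2: x=[5.0000 13.2500 16.0000] v=[-1.0000 0.5000 -2.0000]
Step 3: x=[6.1250 10.7500 16.6250] v=[2.2500 -5.0000 1.2500]
Step 4: x=[6.5000 8.8750 17.3125] v=[0.7500 -3.7500 1.3750]
Step 5: x=[4.8125 10.0313 16.7813] v=[-3.3750 2.3125 -1.0625]
Step 6: x=[3.3282 11.9532 15.8751] v=[-2.9687 3.8437 -1.8125]
Max displacement = 3.1250

Answer: 3.1250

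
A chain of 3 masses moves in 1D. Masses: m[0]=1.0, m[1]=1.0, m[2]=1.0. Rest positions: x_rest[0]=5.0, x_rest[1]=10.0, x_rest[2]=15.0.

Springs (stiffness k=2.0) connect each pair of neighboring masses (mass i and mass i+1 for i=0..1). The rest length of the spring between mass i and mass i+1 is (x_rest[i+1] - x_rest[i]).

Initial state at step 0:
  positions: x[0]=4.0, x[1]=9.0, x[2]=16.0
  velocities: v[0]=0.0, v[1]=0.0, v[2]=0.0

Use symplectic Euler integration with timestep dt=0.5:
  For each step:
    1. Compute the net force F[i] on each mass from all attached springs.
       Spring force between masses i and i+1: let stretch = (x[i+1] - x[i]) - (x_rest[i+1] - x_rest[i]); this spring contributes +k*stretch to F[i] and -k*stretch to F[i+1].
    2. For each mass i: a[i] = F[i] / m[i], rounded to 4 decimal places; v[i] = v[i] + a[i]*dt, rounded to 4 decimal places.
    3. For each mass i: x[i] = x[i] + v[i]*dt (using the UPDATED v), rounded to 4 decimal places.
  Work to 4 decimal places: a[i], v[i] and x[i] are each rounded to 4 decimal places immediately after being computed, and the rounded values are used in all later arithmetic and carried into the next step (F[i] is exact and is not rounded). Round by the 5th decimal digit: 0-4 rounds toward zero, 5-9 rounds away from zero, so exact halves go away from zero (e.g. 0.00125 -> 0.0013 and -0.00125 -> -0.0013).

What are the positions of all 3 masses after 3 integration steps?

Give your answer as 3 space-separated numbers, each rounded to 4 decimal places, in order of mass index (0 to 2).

Answer: 5.5000 9.7500 13.7500

Derivation:
Step 0: x=[4.0000 9.0000 16.0000] v=[0.0000 0.0000 0.0000]
Step 1: x=[4.0000 10.0000 15.0000] v=[0.0000 2.0000 -2.0000]
Step 2: x=[4.5000 10.5000 14.0000] v=[1.0000 1.0000 -2.0000]
Step 3: x=[5.5000 9.7500 13.7500] v=[2.0000 -1.5000 -0.5000]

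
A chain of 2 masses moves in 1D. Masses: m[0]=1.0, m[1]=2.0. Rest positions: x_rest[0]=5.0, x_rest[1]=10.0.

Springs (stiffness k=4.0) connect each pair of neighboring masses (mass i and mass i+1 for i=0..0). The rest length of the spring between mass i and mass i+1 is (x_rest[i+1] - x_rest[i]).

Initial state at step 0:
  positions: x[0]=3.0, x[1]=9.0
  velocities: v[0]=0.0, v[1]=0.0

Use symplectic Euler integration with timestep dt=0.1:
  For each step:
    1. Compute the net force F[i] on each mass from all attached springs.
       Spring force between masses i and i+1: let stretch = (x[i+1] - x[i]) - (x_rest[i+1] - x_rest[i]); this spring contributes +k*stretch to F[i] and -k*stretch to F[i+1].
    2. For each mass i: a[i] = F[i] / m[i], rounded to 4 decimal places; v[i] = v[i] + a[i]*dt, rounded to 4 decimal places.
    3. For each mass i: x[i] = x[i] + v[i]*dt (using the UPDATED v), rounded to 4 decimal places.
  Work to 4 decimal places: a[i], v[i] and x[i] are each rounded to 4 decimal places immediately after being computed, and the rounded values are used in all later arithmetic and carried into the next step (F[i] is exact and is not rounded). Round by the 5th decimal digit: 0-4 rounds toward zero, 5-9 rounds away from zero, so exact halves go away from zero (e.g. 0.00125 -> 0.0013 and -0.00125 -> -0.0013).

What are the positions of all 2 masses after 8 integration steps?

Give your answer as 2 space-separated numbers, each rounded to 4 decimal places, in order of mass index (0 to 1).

Answer: 3.9984 8.5007

Derivation:
Step 0: x=[3.0000 9.0000] v=[0.0000 0.0000]
Step 1: x=[3.0400 8.9800] v=[0.4000 -0.2000]
Step 2: x=[3.1176 8.9412] v=[0.7760 -0.3880]
Step 3: x=[3.2281 8.8859] v=[1.1054 -0.5527]
Step 4: x=[3.3650 8.8175] v=[1.3685 -0.6843]
Step 5: x=[3.5200 8.7400] v=[1.5495 -0.7748]
Step 6: x=[3.6838 8.6581] v=[1.6375 -0.8188]
Step 7: x=[3.8465 8.5767] v=[1.6272 -0.8137]
Step 8: x=[3.9984 8.5007] v=[1.5193 -0.7597]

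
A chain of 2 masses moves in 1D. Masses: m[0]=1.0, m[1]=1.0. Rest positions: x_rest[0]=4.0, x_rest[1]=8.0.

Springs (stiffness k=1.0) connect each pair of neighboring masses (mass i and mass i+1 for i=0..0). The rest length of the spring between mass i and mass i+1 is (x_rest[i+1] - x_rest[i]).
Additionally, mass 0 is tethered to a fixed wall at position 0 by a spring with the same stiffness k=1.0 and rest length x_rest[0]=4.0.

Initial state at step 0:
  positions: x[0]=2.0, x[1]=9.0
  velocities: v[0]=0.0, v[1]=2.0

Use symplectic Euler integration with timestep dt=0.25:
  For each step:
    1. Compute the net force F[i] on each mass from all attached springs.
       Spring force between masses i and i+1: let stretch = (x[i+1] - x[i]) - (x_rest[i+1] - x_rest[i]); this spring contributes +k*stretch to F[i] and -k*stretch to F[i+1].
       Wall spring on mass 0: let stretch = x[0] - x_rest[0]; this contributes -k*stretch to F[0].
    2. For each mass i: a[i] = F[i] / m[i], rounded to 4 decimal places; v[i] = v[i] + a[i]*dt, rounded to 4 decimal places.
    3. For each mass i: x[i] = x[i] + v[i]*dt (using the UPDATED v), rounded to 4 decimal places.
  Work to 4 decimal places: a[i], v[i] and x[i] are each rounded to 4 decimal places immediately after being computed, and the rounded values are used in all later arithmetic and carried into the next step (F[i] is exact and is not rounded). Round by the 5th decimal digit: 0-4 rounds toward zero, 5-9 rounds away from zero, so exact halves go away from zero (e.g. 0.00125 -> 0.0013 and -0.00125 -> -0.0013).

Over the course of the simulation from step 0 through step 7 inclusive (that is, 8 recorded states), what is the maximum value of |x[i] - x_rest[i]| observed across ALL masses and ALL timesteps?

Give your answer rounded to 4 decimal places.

Step 0: x=[2.0000 9.0000] v=[0.0000 2.0000]
Step 1: x=[2.3125 9.3125] v=[1.2500 1.2500]
Step 2: x=[2.9180 9.4375] v=[2.4219 0.5000]
Step 3: x=[3.7486 9.4050] v=[3.3223 -0.1299]
Step 4: x=[4.6984 9.2690] v=[3.7993 -0.5440]
Step 5: x=[5.6403 9.0973] v=[3.7674 -0.6867]
Step 6: x=[6.4457 8.9596] v=[3.2216 -0.5510]
Step 7: x=[7.0054 8.9147] v=[2.2387 -0.1795]
Max displacement = 3.0054

Answer: 3.0054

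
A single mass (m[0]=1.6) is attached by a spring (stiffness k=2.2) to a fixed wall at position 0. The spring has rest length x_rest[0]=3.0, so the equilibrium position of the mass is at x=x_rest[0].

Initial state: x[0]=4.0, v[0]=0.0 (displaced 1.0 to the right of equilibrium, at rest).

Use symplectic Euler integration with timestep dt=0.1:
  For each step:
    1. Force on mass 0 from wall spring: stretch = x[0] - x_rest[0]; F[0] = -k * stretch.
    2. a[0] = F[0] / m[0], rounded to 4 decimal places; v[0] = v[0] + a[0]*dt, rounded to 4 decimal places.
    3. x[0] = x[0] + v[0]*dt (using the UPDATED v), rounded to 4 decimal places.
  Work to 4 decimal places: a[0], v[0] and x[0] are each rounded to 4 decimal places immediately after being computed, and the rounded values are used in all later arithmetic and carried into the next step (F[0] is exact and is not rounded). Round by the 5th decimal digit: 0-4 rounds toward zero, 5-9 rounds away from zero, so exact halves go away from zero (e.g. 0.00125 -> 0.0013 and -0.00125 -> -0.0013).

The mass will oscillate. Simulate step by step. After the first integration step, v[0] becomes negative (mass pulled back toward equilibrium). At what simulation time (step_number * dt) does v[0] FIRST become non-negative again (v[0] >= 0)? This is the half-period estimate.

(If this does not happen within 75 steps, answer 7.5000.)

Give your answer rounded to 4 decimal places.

Step 0: x=[4.0000] v=[0.0000]
Step 1: x=[3.9863] v=[-0.1375]
Step 2: x=[3.9590] v=[-0.2731]
Step 3: x=[3.9185] v=[-0.4050]
Step 4: x=[3.8654] v=[-0.5313]
Step 5: x=[3.8004] v=[-0.6503]
Step 6: x=[3.7244] v=[-0.7604]
Step 7: x=[3.6384] v=[-0.8600]
Step 8: x=[3.5436] v=[-0.9478]
Step 9: x=[3.4413] v=[-1.0226]
Step 10: x=[3.3330] v=[-1.0833]
Step 11: x=[3.2201] v=[-1.1291]
Step 12: x=[3.1042] v=[-1.1594]
Step 13: x=[2.9868] v=[-1.1737]
Step 14: x=[2.8696] v=[-1.1719]
Step 15: x=[2.7542] v=[-1.1540]
Step 16: x=[2.6422] v=[-1.1202]
Step 17: x=[2.5351] v=[-1.0710]
Step 18: x=[2.4344] v=[-1.0071]
Step 19: x=[2.3415] v=[-0.9293]
Step 20: x=[2.2576] v=[-0.8388]
Step 21: x=[2.1839] v=[-0.7367]
Step 22: x=[2.1215] v=[-0.6245]
Step 23: x=[2.0711] v=[-0.5037]
Step 24: x=[2.0335] v=[-0.3760]
Step 25: x=[2.0092] v=[-0.2431]
Step 26: x=[1.9985] v=[-0.1069]
Step 27: x=[2.0016] v=[0.0308]
First v>=0 after going negative at step 27, time=2.7000

Answer: 2.7000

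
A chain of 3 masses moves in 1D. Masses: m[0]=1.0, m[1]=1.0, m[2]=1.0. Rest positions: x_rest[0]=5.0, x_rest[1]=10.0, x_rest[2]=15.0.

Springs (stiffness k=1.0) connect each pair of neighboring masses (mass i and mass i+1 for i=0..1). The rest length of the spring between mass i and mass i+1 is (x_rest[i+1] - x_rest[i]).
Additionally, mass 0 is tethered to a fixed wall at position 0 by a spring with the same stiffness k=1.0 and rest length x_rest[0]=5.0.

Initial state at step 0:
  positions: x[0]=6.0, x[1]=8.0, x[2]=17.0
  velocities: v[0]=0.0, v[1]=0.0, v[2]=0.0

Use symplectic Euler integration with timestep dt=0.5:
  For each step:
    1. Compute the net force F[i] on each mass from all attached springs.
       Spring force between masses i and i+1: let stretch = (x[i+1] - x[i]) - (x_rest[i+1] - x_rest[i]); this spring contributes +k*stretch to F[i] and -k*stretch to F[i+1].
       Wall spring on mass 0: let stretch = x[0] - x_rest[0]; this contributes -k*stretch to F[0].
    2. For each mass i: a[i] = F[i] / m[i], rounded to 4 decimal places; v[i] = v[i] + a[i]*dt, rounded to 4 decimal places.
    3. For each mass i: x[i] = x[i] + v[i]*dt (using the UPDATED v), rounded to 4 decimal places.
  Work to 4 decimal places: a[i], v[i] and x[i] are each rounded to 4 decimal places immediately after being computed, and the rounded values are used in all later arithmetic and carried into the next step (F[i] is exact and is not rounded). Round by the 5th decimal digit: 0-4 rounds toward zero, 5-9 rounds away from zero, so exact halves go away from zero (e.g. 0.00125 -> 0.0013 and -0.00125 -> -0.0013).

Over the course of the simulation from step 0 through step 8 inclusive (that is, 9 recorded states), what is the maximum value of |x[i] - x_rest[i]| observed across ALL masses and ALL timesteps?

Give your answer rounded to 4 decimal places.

Answer: 2.7188

Derivation:
Step 0: x=[6.0000 8.0000 17.0000] v=[0.0000 0.0000 0.0000]
Step 1: x=[5.0000 9.7500 16.0000] v=[-2.0000 3.5000 -2.0000]
Step 2: x=[3.9375 11.8750 14.6875] v=[-2.1250 4.2500 -2.6250]
Step 3: x=[3.8750 12.7188 13.9219] v=[-0.1250 1.6875 -1.5313]
Step 4: x=[5.0547 11.6524 14.1055] v=[2.3594 -2.1329 0.3672]
Step 5: x=[6.6202 9.5498 14.9259] v=[3.1309 -4.2052 1.6407]
Step 6: x=[7.2630 8.0588 15.6523] v=[1.2856 -2.9820 1.4527]
Step 7: x=[6.2890 8.2673 15.7303] v=[-1.9480 0.4169 0.1560]
Step 8: x=[4.2373 9.8470 15.1926] v=[-4.1034 3.1593 -1.0755]
Max displacement = 2.7188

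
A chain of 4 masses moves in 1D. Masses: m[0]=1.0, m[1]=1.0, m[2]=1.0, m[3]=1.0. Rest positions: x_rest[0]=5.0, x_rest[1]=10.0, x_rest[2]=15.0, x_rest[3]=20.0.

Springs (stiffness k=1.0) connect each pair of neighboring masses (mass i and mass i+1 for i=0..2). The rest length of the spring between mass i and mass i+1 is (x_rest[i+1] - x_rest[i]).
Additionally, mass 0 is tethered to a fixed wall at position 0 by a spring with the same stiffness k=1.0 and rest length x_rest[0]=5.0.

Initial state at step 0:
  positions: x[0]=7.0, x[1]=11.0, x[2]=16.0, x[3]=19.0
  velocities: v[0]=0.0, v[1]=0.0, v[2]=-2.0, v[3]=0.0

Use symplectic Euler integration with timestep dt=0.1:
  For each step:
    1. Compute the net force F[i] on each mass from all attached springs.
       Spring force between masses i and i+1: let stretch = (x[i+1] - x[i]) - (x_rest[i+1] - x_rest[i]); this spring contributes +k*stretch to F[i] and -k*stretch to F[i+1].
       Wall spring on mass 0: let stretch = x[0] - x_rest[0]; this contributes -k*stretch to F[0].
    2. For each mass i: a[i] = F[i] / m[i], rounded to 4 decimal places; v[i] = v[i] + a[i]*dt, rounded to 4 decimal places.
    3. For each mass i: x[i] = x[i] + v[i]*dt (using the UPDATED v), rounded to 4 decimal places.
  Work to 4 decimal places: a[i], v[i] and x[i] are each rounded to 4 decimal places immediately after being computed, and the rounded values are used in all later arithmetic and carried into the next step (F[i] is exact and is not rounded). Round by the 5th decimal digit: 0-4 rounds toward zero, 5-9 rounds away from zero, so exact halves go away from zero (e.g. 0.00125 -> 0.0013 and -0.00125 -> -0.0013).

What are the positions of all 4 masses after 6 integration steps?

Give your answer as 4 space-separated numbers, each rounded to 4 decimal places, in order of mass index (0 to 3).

Answer: 6.4163 11.0978 14.5604 19.3263

Derivation:
Step 0: x=[7.0000 11.0000 16.0000 19.0000] v=[0.0000 0.0000 -2.0000 0.0000]
Step 1: x=[6.9700 11.0100 15.7800 19.0200] v=[-0.3000 0.1000 -2.2000 0.2000]
Step 2: x=[6.9107 11.0273 15.5447 19.0576] v=[-0.5930 0.1730 -2.3530 0.3760]
Step 3: x=[6.8235 11.0486 15.2994 19.1101] v=[-0.8724 0.2131 -2.4535 0.5247]
Step 4: x=[6.7103 11.0702 15.0497 19.1745] v=[-1.1322 0.2157 -2.4975 0.6436]
Step 5: x=[6.5736 11.0880 14.8014 19.2476] v=[-1.3672 0.1777 -2.4830 0.7311]
Step 6: x=[6.4163 11.0978 14.5604 19.3263] v=[-1.5731 0.0976 -2.4097 0.7865]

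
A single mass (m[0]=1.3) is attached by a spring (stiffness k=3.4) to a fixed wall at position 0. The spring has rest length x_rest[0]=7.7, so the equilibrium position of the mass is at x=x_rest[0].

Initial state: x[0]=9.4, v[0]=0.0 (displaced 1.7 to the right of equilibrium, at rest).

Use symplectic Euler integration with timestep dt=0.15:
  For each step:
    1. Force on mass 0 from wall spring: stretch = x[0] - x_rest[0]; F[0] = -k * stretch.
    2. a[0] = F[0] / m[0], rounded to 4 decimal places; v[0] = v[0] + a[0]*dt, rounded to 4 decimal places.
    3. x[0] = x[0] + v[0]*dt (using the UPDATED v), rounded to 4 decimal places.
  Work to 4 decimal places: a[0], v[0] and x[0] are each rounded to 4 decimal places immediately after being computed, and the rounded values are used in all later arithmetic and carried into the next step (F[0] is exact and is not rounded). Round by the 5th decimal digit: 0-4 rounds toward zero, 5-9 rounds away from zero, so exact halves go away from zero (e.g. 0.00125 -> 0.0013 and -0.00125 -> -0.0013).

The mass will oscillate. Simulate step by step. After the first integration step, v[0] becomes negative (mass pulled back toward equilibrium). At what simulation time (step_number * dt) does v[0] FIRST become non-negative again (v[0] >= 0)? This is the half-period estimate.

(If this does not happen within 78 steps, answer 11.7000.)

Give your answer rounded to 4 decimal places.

Step 0: x=[9.4000] v=[0.0000]
Step 1: x=[9.3000] v=[-0.6669]
Step 2: x=[9.1058] v=[-1.2946]
Step 3: x=[8.8289] v=[-1.8461]
Step 4: x=[8.4856] v=[-2.2890]
Step 5: x=[8.0960] v=[-2.5972]
Step 6: x=[7.6831] v=[-2.7526]
Step 7: x=[7.2712] v=[-2.7460]
Step 8: x=[6.8845] v=[-2.5778]
Step 9: x=[6.5458] v=[-2.2579]
Step 10: x=[6.2750] v=[-1.8051]
Step 11: x=[6.0881] v=[-1.2461]
Step 12: x=[5.9960] v=[-0.6137]
Step 13: x=[6.0042] v=[0.0548]
First v>=0 after going negative at step 13, time=1.9500

Answer: 1.9500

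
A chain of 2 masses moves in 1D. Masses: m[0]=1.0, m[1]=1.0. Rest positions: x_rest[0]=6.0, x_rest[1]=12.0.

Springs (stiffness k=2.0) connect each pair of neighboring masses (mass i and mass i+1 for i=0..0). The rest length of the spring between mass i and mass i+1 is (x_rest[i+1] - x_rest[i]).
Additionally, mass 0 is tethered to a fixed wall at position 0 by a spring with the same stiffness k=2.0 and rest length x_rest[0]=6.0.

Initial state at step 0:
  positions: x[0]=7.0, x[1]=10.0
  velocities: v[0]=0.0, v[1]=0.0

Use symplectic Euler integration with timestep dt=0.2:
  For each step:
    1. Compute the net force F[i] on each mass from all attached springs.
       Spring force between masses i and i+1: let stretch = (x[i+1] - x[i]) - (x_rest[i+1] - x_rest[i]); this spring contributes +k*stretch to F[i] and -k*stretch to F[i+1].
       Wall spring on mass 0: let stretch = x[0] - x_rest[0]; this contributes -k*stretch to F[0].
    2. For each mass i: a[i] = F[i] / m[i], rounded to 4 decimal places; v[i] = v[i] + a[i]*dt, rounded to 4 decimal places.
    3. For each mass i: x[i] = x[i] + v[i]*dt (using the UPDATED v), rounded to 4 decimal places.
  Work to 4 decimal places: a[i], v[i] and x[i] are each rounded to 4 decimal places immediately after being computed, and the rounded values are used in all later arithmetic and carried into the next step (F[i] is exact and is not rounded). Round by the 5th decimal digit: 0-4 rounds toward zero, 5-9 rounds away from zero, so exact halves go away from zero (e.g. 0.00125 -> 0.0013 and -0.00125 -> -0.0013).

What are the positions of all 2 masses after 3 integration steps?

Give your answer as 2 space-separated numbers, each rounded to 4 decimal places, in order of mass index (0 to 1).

Answer: 5.4172 11.2252

Derivation:
Step 0: x=[7.0000 10.0000] v=[0.0000 0.0000]
Step 1: x=[6.6800 10.2400] v=[-1.6000 1.2000]
Step 2: x=[6.1104 10.6752] v=[-2.8480 2.1760]
Step 3: x=[5.4172 11.2252] v=[-3.4662 2.7501]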